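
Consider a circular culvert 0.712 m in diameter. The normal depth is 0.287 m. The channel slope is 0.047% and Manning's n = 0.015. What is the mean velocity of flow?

V = 0.414 m/s

For a circular section of diameter D = 0.712 m at depth y = 0.287 m, the central angle is θ = 2 arccos(1 − 2y/D) = 2.751 rad. Then A = (D²/8)(θ − sin θ) = 0.1503 m² and P = Dθ/2 = 0.9795 m.
Hydraulic radius R = A/P = 0.1503/0.9795 = 0.1534 m.
From Manning's equation, V = (1/n) R^(2/3) S^(1/2) = (1/0.015) × 0.1534^(2/3) × 0.00047^(1/2) = 0.414 m/s.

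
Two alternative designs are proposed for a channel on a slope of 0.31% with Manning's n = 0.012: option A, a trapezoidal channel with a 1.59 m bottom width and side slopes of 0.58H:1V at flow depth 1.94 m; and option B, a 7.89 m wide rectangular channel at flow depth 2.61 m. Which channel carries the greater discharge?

channel B

Channel A: With bottom width b = 1.59 m and side slope z = 0.58: A = (b + zy)y = (1.59 + 0.58×1.94)×1.94 = 5.267 m²; P = b + 2y√(1+z²) = 1.59 + 2×1.94×1.156 = 6.075 m. Hydraulic radius R = A/P = 5.267/6.075 = 0.867 m. Q_A = (1/0.012)·5.267·0.867^(2/3)·√0.0031 = 22.22 m³/s.
Channel B: Flow area A = b·y = 7.89 × 2.61 = 20.59 m². Wetted perimeter P = b + 2y = 7.89 + 2×2.61 = 13.11 m. Hydraulic radius R = A/P = 20.59/13.11 = 1.571 m. Q_B = (1/0.012)·20.59·1.571^(2/3)·√0.0031 = 129.1 m³/s.
Q_A = 22.22 m³/s vs Q_B = 129.1 m³/s, so channel B carries more.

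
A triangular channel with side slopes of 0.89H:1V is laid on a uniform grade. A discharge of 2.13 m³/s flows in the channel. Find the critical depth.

At critical depth, Q² T / (g A³) = 1, i.e. A³/T = Q²/g = 2.13²/9.81 = 0.4625.
Try y = 0.839 m: A³/T = 0.1646 — too small.
Try y = 1.24 m: A³/T = 1.161 — too large.
Try y = 1.03 m: A³/T = 0.4591 — ≈ 0.4625.

y_c = 1.03 m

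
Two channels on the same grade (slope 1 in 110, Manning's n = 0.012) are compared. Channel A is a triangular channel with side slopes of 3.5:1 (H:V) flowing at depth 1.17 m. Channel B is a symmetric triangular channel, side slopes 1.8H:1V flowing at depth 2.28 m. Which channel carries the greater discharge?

Channel A: For a triangular section with side slope z = 3.5: A = zy² = 3.5×1.17² = 4.791 m²; P = 2y√(1+z²) = 2×1.17×3.64 = 8.518 m. Hydraulic radius R = A/P = 4.791/8.518 = 0.5625 m. Q_A = (1/0.012)·4.791·0.5625^(2/3)·√0.009091 = 25.94 m³/s.
Channel B: For a triangular section with side slope z = 1.8: A = zy² = 1.8×2.28² = 9.357 m²; P = 2y√(1+z²) = 2×2.28×2.059 = 9.39 m. Hydraulic radius R = A/P = 9.357/9.39 = 0.9965 m. Q_B = (1/0.012)·9.357·0.9965^(2/3)·√0.009091 = 74.18 m³/s.
Q_A = 25.94 m³/s vs Q_B = 74.18 m³/s, so channel B carries more.

channel B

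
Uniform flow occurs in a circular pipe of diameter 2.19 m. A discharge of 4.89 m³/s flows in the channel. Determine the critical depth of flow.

At critical depth, Q² T / (g A³) = 1, i.e. A³/T = Q²/g = 4.89²/9.81 = 2.438.
At y = 1.26 m: A³/T = 5.215 — too large.
At y = 0.786 m: A³/T = 0.8554 — too small.
At y = 1.03 m: A³/T = 2.415 — matches.

y_c = 1.03 m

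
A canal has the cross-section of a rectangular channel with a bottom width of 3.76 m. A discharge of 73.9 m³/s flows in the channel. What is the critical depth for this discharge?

For a rectangular channel, critical depth y_c = (q²/g)^(1/3) where q = Q/b = 73.9/3.76 = 19.65 m²/s.
So y_c = (19.65²/9.81)^(1/3) = 3.4 m.

y_c = 3.4 m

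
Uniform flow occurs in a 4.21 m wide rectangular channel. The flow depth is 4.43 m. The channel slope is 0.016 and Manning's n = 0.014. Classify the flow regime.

Flow area A = b·y = 4.21 × 4.43 = 18.65 m². Wetted perimeter P = b + 2y = 4.21 + 2×4.43 = 13.07 m.
Hydraulic radius R = A/P = 18.65/13.07 = 1.427 m.
V = (1/n) R^(2/3) √S = (1/0.014) × 1.427^(2/3) × √0.016 = 11.45 m/s. Hydraulic depth D_h = A/T = 18.65/4.21 = 4.43 m.
Froude number Fr = V/√(g·D_h) = 11.45/√(9.81×4.43) = 1.74, which is greater than 1, so the flow is supercritical.

supercritical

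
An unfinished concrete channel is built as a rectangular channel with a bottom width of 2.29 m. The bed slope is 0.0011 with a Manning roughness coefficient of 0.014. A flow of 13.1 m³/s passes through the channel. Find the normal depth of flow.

y_n = 2.78 m

Manning's equation rearranged: A R^(2/3) = nQ / (1·√S) = 0.014 × 13.1 / (√0.0011) = 5.53.
At y = 3.33 m: A R^(2/3) = 6.854 — over.
At y = 1.97 m: A R^(2/3) = 3.638 — short.
At y = 2.78 m: A R^(2/3) = 5.536 — matches.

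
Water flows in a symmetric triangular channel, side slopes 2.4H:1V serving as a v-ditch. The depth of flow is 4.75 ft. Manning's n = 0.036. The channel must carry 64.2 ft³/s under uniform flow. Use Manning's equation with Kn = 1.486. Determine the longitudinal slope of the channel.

For a triangular section with side slope z = 2.4: A = zy² = 2.4×4.75² = 54.15 ft²; P = 2y√(1+z²) = 2×4.75×2.6 = 24.7 ft.
Hydraulic radius R = A/P = 54.15/24.7 = 2.192 ft.
From Manning's equation, S = [nQ / (1.486 A R^(2/3))]² = [0.036 × 64.2 / (1.486 × 54.15 × 2.192^(2/3))]² = 0.00029.

S = 0.00029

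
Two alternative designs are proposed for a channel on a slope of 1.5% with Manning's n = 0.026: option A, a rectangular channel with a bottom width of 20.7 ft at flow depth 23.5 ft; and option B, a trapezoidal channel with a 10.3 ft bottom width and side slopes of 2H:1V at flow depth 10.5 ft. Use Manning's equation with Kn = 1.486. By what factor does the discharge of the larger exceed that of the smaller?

1.72

Channel A: Flow area A = b·y = 20.7 × 23.5 = 486.4 ft². Wetted perimeter P = b + 2y = 20.7 + 2×23.5 = 67.7 ft. Hydraulic radius R = A/P = 486.4/67.7 = 7.185 ft. Q_A = (1.486/0.026)·486.4·7.185^(2/3)·√0.015 = 12680 ft³/s.
Channel B: With bottom width b = 10.3 ft and side slope z = 2: A = (b + zy)y = (10.3 + 2×10.5)×10.5 = 328.7 ft²; P = b + 2y√(1+z²) = 10.3 + 2×10.5×2.236 = 57.26 ft. Hydraulic radius R = A/P = 328.7/57.26 = 5.74 ft. Q_B = (1.486/0.026)·328.7·5.74^(2/3)·√0.015 = 7375 ft³/s.
The larger discharge is 12680 ft³/s and the smaller is 7375 ft³/s; the ratio is 1.72.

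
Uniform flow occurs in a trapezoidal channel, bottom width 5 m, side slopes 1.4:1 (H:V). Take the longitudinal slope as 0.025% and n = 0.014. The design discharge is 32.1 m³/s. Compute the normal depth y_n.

y_n = 2.49 m

Manning's equation rearranged: A R^(2/3) = nQ / (1·√S) = 0.014 × 32.1 / (√0.00025) = 28.42.
At y = 1.94 m: A R^(2/3) = 17.67 — too small.
At y = 2.49 m: A R^(2/3) = 28.39 — close enough.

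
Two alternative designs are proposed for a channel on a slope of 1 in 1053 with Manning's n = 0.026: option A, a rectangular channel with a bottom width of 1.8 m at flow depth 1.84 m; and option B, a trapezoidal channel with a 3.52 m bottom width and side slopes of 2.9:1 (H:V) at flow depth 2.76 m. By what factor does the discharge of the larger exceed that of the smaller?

18

Channel A: Flow area A = b·y = 1.8 × 1.84 = 3.312 m². Wetted perimeter P = b + 2y = 1.8 + 2×1.84 = 5.48 m. Hydraulic radius R = A/P = 3.312/5.48 = 0.6044 m. Q_A = (1/0.026)·3.312·0.6044^(2/3)·√0.0009497 = 2.806 m³/s.
Channel B: With bottom width b = 3.52 m and side slope z = 2.9: A = (b + zy)y = (3.52 + 2.9×2.76)×2.76 = 31.81 m²; P = b + 2y√(1+z²) = 3.52 + 2×2.76×3.068 = 20.45 m. Hydraulic radius R = A/P = 31.81/20.45 = 1.555 m. Q_B = (1/0.026)·31.81·1.555^(2/3)·√0.0009497 = 50.6 m³/s.
The larger discharge is 50.6 m³/s and the smaller is 2.806 m³/s; the ratio is 18.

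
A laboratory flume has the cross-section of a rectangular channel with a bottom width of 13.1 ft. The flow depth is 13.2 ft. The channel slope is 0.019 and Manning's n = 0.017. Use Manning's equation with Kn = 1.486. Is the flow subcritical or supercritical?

supercritical

Flow area A = b·y = 13.1 × 13.2 = 172.9 ft². Wetted perimeter P = b + 2y = 13.1 + 2×13.2 = 39.5 ft.
Hydraulic radius R = A/P = 172.9/39.5 = 4.378 ft.
V = (1.486/n) R^(2/3) √S = (1.486/0.017) × 4.378^(2/3) × √0.019 = 32.24 ft/s. Hydraulic depth D_h = A/T = 172.9/13.1 = 13.2 ft.
Froude number Fr = V/√(g·D_h) = 32.24/√(32.2×13.2) = 1.56, which is greater than 1, so the flow is supercritical.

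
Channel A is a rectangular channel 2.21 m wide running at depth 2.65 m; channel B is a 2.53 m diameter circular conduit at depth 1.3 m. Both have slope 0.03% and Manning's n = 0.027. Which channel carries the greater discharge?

Channel A: Flow area A = b·y = 2.21 × 2.65 = 5.856 m². Wetted perimeter P = b + 2y = 2.21 + 2×2.65 = 7.51 m. Hydraulic radius R = A/P = 5.856/7.51 = 0.7798 m. Q_A = (1/0.027)·5.856·0.7798^(2/3)·√0.0003 = 3.183 m³/s.
Channel B: For a circular section of diameter D = 2.53 m at depth y = 1.3 m, the central angle is θ = 2 arccos(1 − 2y/D) = 3.197 rad. Then A = (D²/8)(θ − sin θ) = 2.602 m² and P = Dθ/2 = 4.044 m. Hydraulic radius R = A/P = 2.602/4.044 = 0.6434 m. Q_B = (1/0.027)·2.602·0.6434^(2/3)·√0.0003 = 1.244 m³/s.
Q_A = 3.183 m³/s vs Q_B = 1.244 m³/s, so channel A carries more.

channel A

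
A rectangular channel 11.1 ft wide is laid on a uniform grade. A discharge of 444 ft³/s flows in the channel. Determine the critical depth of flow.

y_c = 3.68 ft

For a rectangular channel, critical depth y_c = (q²/g)^(1/3) where q = Q/b = 444/11.1 = 40 ft²/s.
So y_c = (40²/32.2)^(1/3) = 3.68 ft.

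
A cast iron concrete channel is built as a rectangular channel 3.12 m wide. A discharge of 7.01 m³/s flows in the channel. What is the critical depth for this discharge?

y_c = 0.801 m

For a rectangular channel, critical depth y_c = (q²/g)^(1/3) where q = Q/b = 7.01/3.12 = 2.247 m²/s.
So y_c = (2.247²/9.81)^(1/3) = 0.801 m.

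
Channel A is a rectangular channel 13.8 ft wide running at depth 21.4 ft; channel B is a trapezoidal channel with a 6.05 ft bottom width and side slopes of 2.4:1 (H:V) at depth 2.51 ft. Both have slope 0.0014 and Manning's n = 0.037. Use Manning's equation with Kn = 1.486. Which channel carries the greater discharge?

Channel A: Flow area A = b·y = 13.8 × 21.4 = 295.3 ft². Wetted perimeter P = b + 2y = 13.8 + 2×21.4 = 56.6 ft. Hydraulic radius R = A/P = 295.3/56.6 = 5.218 ft. Q_A = (1.486/0.037)·295.3·5.218^(2/3)·√0.0014 = 1335 ft³/s.
Channel B: With bottom width b = 6.05 ft and side slope z = 2.4: A = (b + zy)y = (6.05 + 2.4×2.51)×2.51 = 30.31 ft²; P = b + 2y√(1+z²) = 6.05 + 2×2.51×2.6 = 19.1 ft. Hydraulic radius R = A/P = 30.31/19.1 = 1.587 ft. Q_B = (1.486/0.037)·30.31·1.587^(2/3)·√0.0014 = 61.95 ft³/s.
Q_A = 1335 ft³/s vs Q_B = 61.95 ft³/s, so channel A carries more.

channel A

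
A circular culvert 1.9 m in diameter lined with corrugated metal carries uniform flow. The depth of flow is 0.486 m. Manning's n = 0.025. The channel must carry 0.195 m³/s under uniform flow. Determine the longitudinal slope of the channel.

For a circular section of diameter D = 1.9 m at depth y = 0.486 m, the central angle is θ = 2 arccos(1 − 2y/D) = 2.121 rad. Then A = (D²/8)(θ − sin θ) = 0.5725 m² and P = Dθ/2 = 2.015 m.
Hydraulic radius R = A/P = 0.5725/2.015 = 0.2841 m.
From Manning's equation, S = [nQ / (1 A R^(2/3))]² = [0.025 × 0.195 / (1 × 0.5725 × 0.2841^(2/3))]² = 0.000388.

S = 0.000388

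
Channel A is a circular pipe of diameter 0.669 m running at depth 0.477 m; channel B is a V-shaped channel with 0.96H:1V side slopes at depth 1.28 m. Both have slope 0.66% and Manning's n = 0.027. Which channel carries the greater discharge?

Channel A: For a circular section of diameter D = 0.669 m at depth y = 0.477 m, the central angle is θ = 2 arccos(1 − 2y/D) = 4.022 rad. Then A = (D²/8)(θ − sin θ) = 0.2681 m² and P = Dθ/2 = 1.345 m. Hydraulic radius R = A/P = 0.2681/1.345 = 0.1993 m. Q_A = (1/0.027)·0.2681·0.1993^(2/3)·√0.0066 = 0.2753 m³/s.
Channel B: For a triangular section with side slope z = 0.96: A = zy² = 0.96×1.28² = 1.573 m²; P = 2y√(1+z²) = 2×1.28×1.386 = 3.549 m. Hydraulic radius R = A/P = 1.573/3.549 = 0.4432 m. Q_B = (1/0.027)·1.573·0.4432^(2/3)·√0.0066 = 2.751 m³/s.
Q_A = 0.2753 m³/s vs Q_B = 2.751 m³/s, so channel B carries more.

channel B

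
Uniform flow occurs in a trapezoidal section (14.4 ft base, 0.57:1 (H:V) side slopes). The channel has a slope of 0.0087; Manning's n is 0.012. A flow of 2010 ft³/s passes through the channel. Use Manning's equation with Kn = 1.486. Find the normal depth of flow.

Manning's equation rearranged: A R^(2/3) = nQ / (1.486·√S) = 0.012 × 2010 / (1.486 × √0.0087) = 174.
At y = 5.39 ft: A R^(2/3) = 217.6 — over.
At y = 4.19 ft: A R^(2/3) = 143.9 — short.
At y = 4.71 ft: A R^(2/3) = 174.3 — close enough.

y_n = 4.71 ft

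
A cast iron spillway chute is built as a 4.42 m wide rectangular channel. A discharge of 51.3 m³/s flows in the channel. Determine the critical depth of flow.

For a rectangular channel, critical depth y_c = (q²/g)^(1/3) where q = Q/b = 51.3/4.42 = 11.61 m²/s.
So y_c = (11.61²/9.81)^(1/3) = 2.39 m.

y_c = 2.39 m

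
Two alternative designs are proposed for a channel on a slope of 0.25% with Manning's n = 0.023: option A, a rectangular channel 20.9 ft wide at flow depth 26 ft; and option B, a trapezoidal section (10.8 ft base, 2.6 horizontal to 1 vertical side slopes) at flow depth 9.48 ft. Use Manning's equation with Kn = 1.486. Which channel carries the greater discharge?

channel A

Channel A: Flow area A = b·y = 20.9 × 26 = 543.4 ft². Wetted perimeter P = b + 2y = 20.9 + 2×26 = 72.9 ft. Hydraulic radius R = A/P = 543.4/72.9 = 7.454 ft. Q_A = (1.486/0.023)·543.4·7.454^(2/3)·√0.0025 = 6698 ft³/s.
Channel B: With bottom width b = 10.8 ft and side slope z = 2.6: A = (b + zy)y = (10.8 + 2.6×9.48)×9.48 = 336 ft²; P = b + 2y√(1+z²) = 10.8 + 2×9.48×2.786 = 63.62 ft. Hydraulic radius R = A/P = 336/63.62 = 5.282 ft. Q_B = (1.486/0.023)·336·5.282^(2/3)·√0.0025 = 3293 ft³/s.
Q_A = 6698 ft³/s vs Q_B = 3293 ft³/s, so channel A carries more.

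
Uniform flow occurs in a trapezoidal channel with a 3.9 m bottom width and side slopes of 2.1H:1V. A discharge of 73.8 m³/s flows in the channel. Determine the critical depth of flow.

y_c = 2.26 m

At critical depth, Q² T / (g A³) = 1, i.e. A³/T = Q²/g = 73.8²/9.81 = 555.2.
At y = 1.81 m: A³/T = 235.5 — low.
At y = 2.57 m: A³/T = 928.3 — high.
At y = 2.26 m: A³/T = 557.1 — matches.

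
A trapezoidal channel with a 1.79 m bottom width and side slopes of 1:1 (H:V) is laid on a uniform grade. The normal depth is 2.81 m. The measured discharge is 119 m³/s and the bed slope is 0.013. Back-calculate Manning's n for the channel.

With bottom width b = 1.79 m and side slope z = 1: A = (b + zy)y = (1.79 + 1×2.81)×2.81 = 12.93 m²; P = b + 2y√(1+z²) = 1.79 + 2×2.81×1.414 = 9.738 m.
Hydraulic radius R = A/P = 12.93/9.738 = 1.327 m.
Rearranging Manning's equation: n = (1/Q) A R^(2/3) S^(1/2) = (1/119) × 12.93 × 1.327^(2/3) × √0.013 = 0.015.

n = 0.015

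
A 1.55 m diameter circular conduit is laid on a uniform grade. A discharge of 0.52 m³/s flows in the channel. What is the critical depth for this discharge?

y_c = 0.358 m

At critical depth, Q² T / (g A³) = 1, i.e. A³/T = Q²/g = 0.52²/9.81 = 0.02756.
Try y = 0.424 m: A³/T = 0.05309 — high.
Try y = 0.273 m: A³/T = 0.009498 — low.
Try y = 0.358 m: A³/T = 0.02746 — ≈ 0.02756.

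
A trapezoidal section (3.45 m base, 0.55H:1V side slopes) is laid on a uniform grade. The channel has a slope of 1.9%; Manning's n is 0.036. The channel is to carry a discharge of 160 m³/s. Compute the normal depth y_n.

y_n = 4.52 m

Manning's equation rearranged: A R^(2/3) = nQ / (1·√S) = 0.036 × 160 / (√0.019) = 41.79.
Trying y = 5.06 m: A R^(2/3) = 51.76 — too large.
Trying y = 4.52 m: A R^(2/3) = 41.86 — ≈ 41.79.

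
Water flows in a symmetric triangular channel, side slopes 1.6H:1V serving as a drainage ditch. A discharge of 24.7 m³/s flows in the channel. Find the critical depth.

y_c = 2.17 m

At critical depth, Q² T / (g A³) = 1, i.e. A³/T = Q²/g = 24.7²/9.81 = 62.19.
Try y = 1.64 m: A³/T = 15.19 — low.
Try y = 2.7 m: A³/T = 183.7 — high.
Try y = 2.17 m: A³/T = 61.59 — ≈ 62.19.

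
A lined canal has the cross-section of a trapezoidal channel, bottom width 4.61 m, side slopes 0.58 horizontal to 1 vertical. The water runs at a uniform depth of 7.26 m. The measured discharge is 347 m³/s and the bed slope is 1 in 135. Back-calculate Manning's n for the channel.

With bottom width b = 4.61 m and side slope z = 0.58: A = (b + zy)y = (4.61 + 0.58×7.26)×7.26 = 64.04 m²; P = b + 2y√(1+z²) = 4.61 + 2×7.26×1.156 = 21.4 m.
Hydraulic radius R = A/P = 64.04/21.4 = 2.993 m.
Rearranging Manning's equation: n = (1/Q) A R^(2/3) S^(1/2) = (1/347) × 64.04 × 2.993^(2/3) × √0.007407 = 0.033.

n = 0.033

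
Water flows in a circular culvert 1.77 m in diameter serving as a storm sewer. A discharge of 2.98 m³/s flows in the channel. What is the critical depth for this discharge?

At critical depth, Q² T / (g A³) = 1, i.e. A³/T = Q²/g = 2.98²/9.81 = 0.9052.
Try y = 1.03 m: A³/T = 1.878 — too large.
Try y = 0.592 m: A³/T = 0.2247 — too small.
Try y = 0.851 m: A³/T = 0.9058 — matches.

y_c = 0.851 m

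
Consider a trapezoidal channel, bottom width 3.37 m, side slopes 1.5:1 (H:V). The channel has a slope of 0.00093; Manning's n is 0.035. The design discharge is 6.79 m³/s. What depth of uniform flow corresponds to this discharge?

Manning's equation rearranged: A R^(2/3) = nQ / (1·√S) = 0.035 × 6.79 / (√0.00093) = 7.793.
Try y = 1.06 m: A R^(2/3) = 4.267 — too small.
Try y = 1.46 m: A R^(2/3) = 7.791 — close enough.

y_n = 1.46 m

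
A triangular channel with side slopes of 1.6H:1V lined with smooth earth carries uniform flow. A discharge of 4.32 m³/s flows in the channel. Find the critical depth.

y_c = 1.08 m

At critical depth, Q² T / (g A³) = 1, i.e. A³/T = Q²/g = 4.32²/9.81 = 1.902.
Trying y = 0.757 m: A³/T = 0.3182 — short.
Trying y = 1.34 m: A³/T = 5.53 — over.
Trying y = 1.08 m: A³/T = 1.881 — close enough.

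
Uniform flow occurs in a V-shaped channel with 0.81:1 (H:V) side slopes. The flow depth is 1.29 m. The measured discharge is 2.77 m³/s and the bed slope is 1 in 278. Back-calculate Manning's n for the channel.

For a triangular section with side slope z = 0.81: A = zy² = 0.81×1.29² = 1.348 m²; P = 2y√(1+z²) = 2×1.29×1.287 = 3.32 m.
Hydraulic radius R = A/P = 1.348/3.32 = 0.406 m.
Rearranging Manning's equation: n = (1/Q) A R^(2/3) S^(1/2) = (1/2.77) × 1.348 × 0.406^(2/3) × √0.003597 = 0.016.

n = 0.016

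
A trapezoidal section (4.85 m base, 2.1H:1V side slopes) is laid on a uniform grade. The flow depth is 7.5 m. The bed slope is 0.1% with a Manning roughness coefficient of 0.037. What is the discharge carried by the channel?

Q = 326 m³/s

With bottom width b = 4.85 m and side slope z = 2.1: A = (b + zy)y = (4.85 + 2.1×7.5)×7.5 = 154.5 m²; P = b + 2y√(1+z²) = 4.85 + 2×7.5×2.326 = 39.74 m.
Hydraulic radius R = A/P = 154.5/39.74 = 3.888 m.
Manning's equation: Q = (1/n) A R^(2/3) S^(1/2) = (1/0.037) × 154.5 × 3.888^(2/3) × 0.001^(1/2) = 326 m³/s.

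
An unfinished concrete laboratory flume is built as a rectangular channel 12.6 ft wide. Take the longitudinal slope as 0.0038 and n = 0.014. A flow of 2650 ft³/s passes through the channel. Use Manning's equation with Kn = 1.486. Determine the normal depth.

y_n = 12.4 ft

Manning's equation rearranged: A R^(2/3) = nQ / (1.486·√S) = 0.014 × 2650 / (1.486 × √0.0038) = 405.
At y = 14.6 ft: A R^(2/3) = 494 — high.
At y = 12.4 ft: A R^(2/3) = 405.3 — ≈ 405.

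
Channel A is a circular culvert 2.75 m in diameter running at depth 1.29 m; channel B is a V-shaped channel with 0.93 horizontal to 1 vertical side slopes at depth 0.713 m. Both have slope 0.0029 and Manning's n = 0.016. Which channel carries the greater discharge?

Channel A: For a circular section of diameter D = 2.75 m at depth y = 1.29 m, the central angle is θ = 2 arccos(1 − 2y/D) = 3.018 rad. Then A = (D²/8)(θ − sin θ) = 2.736 m² and P = Dθ/2 = 4.15 m. Hydraulic radius R = A/P = 2.736/4.15 = 0.6594 m. Q_A = (1/0.016)·2.736·0.6594^(2/3)·√0.0029 = 6.977 m³/s.
Channel B: For a triangular section with side slope z = 0.93: A = zy² = 0.93×0.713² = 0.4728 m²; P = 2y√(1+z²) = 2×0.713×1.366 = 1.947 m. Hydraulic radius R = A/P = 0.4728/1.947 = 0.2428 m. Q_B = (1/0.016)·0.4728·0.2428^(2/3)·√0.0029 = 0.6193 m³/s.
Q_A = 6.977 m³/s vs Q_B = 0.6193 m³/s, so channel A carries more.

channel A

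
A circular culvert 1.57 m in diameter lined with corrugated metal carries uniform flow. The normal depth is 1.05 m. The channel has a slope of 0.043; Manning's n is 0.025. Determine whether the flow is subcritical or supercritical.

supercritical

For a circular section of diameter D = 1.57 m at depth y = 1.05 m, the central angle is θ = 2 arccos(1 − 2y/D) = 3.83 rad. Then A = (D²/8)(θ − sin θ) = 1.376 m² and P = Dθ/2 = 3.007 m.
Hydraulic radius R = A/P = 1.376/3.007 = 0.4576 m.
V = (1/n) R^(2/3) √S = (1/0.025) × 0.4576^(2/3) × √0.043 = 4.926 m/s. Hydraulic depth D_h = A/T = 1.376/1.478 = 0.9311 m.
Froude number Fr = V/√(g·D_h) = 4.926/√(9.81×0.9311) = 1.63, which is greater than 1, so the flow is supercritical.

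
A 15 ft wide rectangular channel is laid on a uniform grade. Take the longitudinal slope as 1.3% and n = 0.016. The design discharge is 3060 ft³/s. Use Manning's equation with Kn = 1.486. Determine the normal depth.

Manning's equation rearranged: A R^(2/3) = nQ / (1.486·√S) = 0.016 × 3060 / (1.486 × √0.013) = 289.
Trying y = 9.15 ft: A R^(2/3) = 352.8 — high.
Trying y = 5.77 ft: A R^(2/3) = 190.3 — low.
Trying y = 7.86 ft: A R^(2/3) = 289 — matches.

y_n = 7.86 ft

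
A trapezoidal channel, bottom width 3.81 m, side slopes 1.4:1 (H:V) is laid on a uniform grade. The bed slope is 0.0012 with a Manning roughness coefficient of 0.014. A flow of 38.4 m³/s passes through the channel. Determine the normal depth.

y_n = 2.02 m

Manning's equation rearranged: A R^(2/3) = nQ / (1·√S) = 0.014 × 38.4 / (√0.0012) = 15.52.
Try y = 1.8 m: A R^(2/3) = 12.43 — too small.
Try y = 2.55 m: A R^(2/3) = 24.61 — too large.
Try y = 2.02 m: A R^(2/3) = 15.53 — ≈ 15.52.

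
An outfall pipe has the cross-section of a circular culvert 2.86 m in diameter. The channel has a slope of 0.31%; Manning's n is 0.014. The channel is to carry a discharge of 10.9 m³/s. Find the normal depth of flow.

y_n = 1.49 m

Manning's equation rearranged: A R^(2/3) = nQ / (1·√S) = 0.014 × 10.9 / (√0.0031) = 2.741.
Trying y = 1.23 m: A R^(2/3) = 1.974 — short.
Trying y = 1.87 m: A R^(2/3) = 3.918 — over.
Trying y = 1.49 m: A R^(2/3) = 2.752 — matches.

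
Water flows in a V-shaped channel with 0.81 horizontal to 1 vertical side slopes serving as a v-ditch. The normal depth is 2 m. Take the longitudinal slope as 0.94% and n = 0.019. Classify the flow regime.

For a triangular section with side slope z = 0.81: A = zy² = 0.81×2² = 3.24 m²; P = 2y√(1+z²) = 2×2×1.287 = 5.148 m.
Hydraulic radius R = A/P = 3.24/5.148 = 0.6294 m.
V = (1/n) R^(2/3) √S = (1/0.019) × 0.6294^(2/3) × √0.0094 = 3.748 m/s. Hydraulic depth D_h = A/T = 3.24/3.24 = 1 m.
Froude number Fr = V/√(g·D_h) = 3.748/√(9.81×1) = 1.2, which is greater than 1, so the flow is supercritical.

supercritical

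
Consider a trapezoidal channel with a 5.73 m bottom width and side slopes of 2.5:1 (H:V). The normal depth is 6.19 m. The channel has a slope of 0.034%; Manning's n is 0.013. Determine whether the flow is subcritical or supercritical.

subcritical

With bottom width b = 5.73 m and side slope z = 2.5: A = (b + zy)y = (5.73 + 2.5×6.19)×6.19 = 131.3 m²; P = b + 2y√(1+z²) = 5.73 + 2×6.19×2.693 = 39.06 m.
Hydraulic radius R = A/P = 131.3/39.06 = 3.36 m.
V = (1/n) R^(2/3) √S = (1/0.013) × 3.36^(2/3) × √0.00034 = 3.182 m/s. Hydraulic depth D_h = A/T = 131.3/36.68 = 3.578 m.
Froude number Fr = V/√(g·D_h) = 3.182/√(9.81×3.578) = 0.537, which is less than 1, so the flow is subcritical.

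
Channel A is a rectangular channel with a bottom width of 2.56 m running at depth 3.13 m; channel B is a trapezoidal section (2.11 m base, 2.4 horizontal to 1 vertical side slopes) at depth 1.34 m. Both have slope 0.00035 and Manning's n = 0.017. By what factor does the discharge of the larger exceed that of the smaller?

Channel A: Flow area A = b·y = 2.56 × 3.13 = 8.013 m². Wetted perimeter P = b + 2y = 2.56 + 2×3.13 = 8.82 m. Hydraulic radius R = A/P = 8.013/8.82 = 0.9085 m. Q_A = (1/0.017)·8.013·0.9085^(2/3)·√0.00035 = 8.271 m³/s.
Channel B: With bottom width b = 2.11 m and side slope z = 2.4: A = (b + zy)y = (2.11 + 2.4×1.34)×1.34 = 7.137 m²; P = b + 2y√(1+z²) = 2.11 + 2×1.34×2.6 = 9.078 m. Hydraulic radius R = A/P = 7.137/9.078 = 0.7862 m. Q_B = (1/0.017)·7.137·0.7862^(2/3)·√0.00035 = 6.69 m³/s.
The larger discharge is 8.271 m³/s and the smaller is 6.69 m³/s; the ratio is 1.24.

1.24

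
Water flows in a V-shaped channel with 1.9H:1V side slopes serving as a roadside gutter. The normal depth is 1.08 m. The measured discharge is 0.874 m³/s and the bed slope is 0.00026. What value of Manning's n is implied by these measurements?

n = 0.025

For a triangular section with side slope z = 1.9: A = zy² = 1.9×1.08² = 2.216 m²; P = 2y√(1+z²) = 2×1.08×2.147 = 4.638 m.
Hydraulic radius R = A/P = 2.216/4.638 = 0.4779 m.
Rearranging Manning's equation: n = (1/Q) A R^(2/3) S^(1/2) = (1/0.874) × 2.216 × 0.4779^(2/3) × √0.00026 = 0.025.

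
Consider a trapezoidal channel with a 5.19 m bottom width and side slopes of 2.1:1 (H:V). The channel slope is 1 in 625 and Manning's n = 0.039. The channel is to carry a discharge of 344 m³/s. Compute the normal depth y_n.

y_n = 7.03 m

Manning's equation rearranged: A R^(2/3) = nQ / (1·√S) = 0.039 × 344 / (√0.0016) = 335.4.
Trying y = 5.15 m: A R^(2/3) = 164.8 — low.
Trying y = 7.03 m: A R^(2/3) = 335.7 — ≈ 335.4.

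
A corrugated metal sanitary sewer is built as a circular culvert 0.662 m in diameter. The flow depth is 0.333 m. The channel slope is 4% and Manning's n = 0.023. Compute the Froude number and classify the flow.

supercritical

For a circular section of diameter D = 0.662 m at depth y = 0.333 m, the central angle is θ = 2 arccos(1 − 2y/D) = 3.154 rad. Then A = (D²/8)(θ − sin θ) = 0.1734 m² and P = Dθ/2 = 1.044 m.
Hydraulic radius R = A/P = 0.1734/1.044 = 0.1661 m.
V = (1/n) R^(2/3) √S = (1/0.023) × 0.1661^(2/3) × √0.04 = 2.628 m/s. Hydraulic depth D_h = A/T = 0.1734/0.662 = 0.262 m.
Froude number Fr = V/√(g·D_h) = 2.628/√(9.81×0.262) = 1.64, which is greater than 1, so the flow is supercritical.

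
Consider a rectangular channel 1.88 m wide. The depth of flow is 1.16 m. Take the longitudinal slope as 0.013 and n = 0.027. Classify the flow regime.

Flow area A = b·y = 1.88 × 1.16 = 2.181 m². Wetted perimeter P = b + 2y = 1.88 + 2×1.16 = 4.2 m.
Hydraulic radius R = A/P = 2.181/4.2 = 0.5192 m.
V = (1/n) R^(2/3) √S = (1/0.027) × 0.5192^(2/3) × √0.013 = 2.728 m/s. Hydraulic depth D_h = A/T = 2.181/1.88 = 1.16 m.
Froude number Fr = V/√(g·D_h) = 2.728/√(9.81×1.16) = 0.809, which is less than 1, so the flow is subcritical.

subcritical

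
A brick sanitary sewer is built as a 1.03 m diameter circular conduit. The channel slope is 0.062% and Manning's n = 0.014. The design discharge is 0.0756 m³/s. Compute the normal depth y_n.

Manning's equation rearranged: A R^(2/3) = nQ / (1·√S) = 0.014 × 0.0756 / (√0.00062) = 0.04251.
Trying y = 0.173 m: A R^(2/3) = 0.02069 — low.
Trying y = 0.283 m: A R^(2/3) = 0.05565 — high.
Trying y = 0.247 m: A R^(2/3) = 0.04253 — close enough.

y_n = 0.247 m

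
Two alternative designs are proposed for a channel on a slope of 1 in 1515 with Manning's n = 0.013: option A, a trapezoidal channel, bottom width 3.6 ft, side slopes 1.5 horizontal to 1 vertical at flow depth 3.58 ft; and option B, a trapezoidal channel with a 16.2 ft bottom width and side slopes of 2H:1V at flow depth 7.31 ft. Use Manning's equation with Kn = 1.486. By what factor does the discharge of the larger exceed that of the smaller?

12.5

Channel A: With bottom width b = 3.6 ft and side slope z = 1.5: A = (b + zy)y = (3.6 + 1.5×3.58)×3.58 = 32.11 ft²; P = b + 2y√(1+z²) = 3.6 + 2×3.58×1.803 = 16.51 ft. Hydraulic radius R = A/P = 32.11/16.51 = 1.945 ft. Q_A = (1.486/0.013)·32.11·1.945^(2/3)·√0.0006601 = 147 ft³/s.
Channel B: With bottom width b = 16.2 ft and side slope z = 2: A = (b + zy)y = (16.2 + 2×7.31)×7.31 = 225.3 ft²; P = b + 2y√(1+z²) = 16.2 + 2×7.31×2.236 = 48.89 ft. Hydraulic radius R = A/P = 225.3/48.89 = 4.608 ft. Q_B = (1.486/0.013)·225.3·4.608^(2/3)·√0.0006601 = 1832 ft³/s.
The larger discharge is 1832 ft³/s and the smaller is 147 ft³/s; the ratio is 12.5.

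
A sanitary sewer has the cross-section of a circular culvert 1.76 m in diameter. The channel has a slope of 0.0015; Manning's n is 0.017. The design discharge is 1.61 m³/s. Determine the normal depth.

y_n = 0.882 m

Manning's equation rearranged: A R^(2/3) = nQ / (1·√S) = 0.017 × 1.61 / (√0.0015) = 0.7067.
Try y = 0.757 m: A R^(2/3) = 0.5409 — low.
Try y = 0.957 m: A R^(2/3) = 0.8092 — high.
Try y = 0.882 m: A R^(2/3) = 0.7064 — ≈ 0.7067.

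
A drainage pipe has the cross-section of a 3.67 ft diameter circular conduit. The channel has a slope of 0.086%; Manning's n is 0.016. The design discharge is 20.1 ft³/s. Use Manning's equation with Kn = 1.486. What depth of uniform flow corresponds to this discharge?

y_n = 2.35 ft

Manning's equation rearranged: A R^(2/3) = nQ / (1.486·√S) = 0.016 × 20.1 / (1.486 × √0.00086) = 7.38.
Try y = 2.7 ft: A R^(2/3) = 8.903 — too large.
Try y = 2.35 ft: A R^(2/3) = 7.394 — close enough.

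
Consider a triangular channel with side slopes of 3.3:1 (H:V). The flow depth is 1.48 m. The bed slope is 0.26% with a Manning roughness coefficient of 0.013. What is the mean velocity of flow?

V = 3.12 m/s

For a triangular section with side slope z = 3.3: A = zy² = 3.3×1.48² = 7.228 m²; P = 2y√(1+z²) = 2×1.48×3.448 = 10.21 m.
Hydraulic radius R = A/P = 7.228/10.21 = 0.7082 m.
From Manning's equation, V = (1/n) R^(2/3) S^(1/2) = (1/0.013) × 0.7082^(2/3) × 0.0026^(1/2) = 3.12 m/s.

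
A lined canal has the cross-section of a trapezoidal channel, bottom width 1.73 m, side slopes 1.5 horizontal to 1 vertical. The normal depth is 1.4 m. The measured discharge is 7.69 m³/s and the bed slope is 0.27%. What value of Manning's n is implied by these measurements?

n = 0.031

With bottom width b = 1.73 m and side slope z = 1.5: A = (b + zy)y = (1.73 + 1.5×1.4)×1.4 = 5.362 m²; P = b + 2y√(1+z²) = 1.73 + 2×1.4×1.803 = 6.778 m.
Hydraulic radius R = A/P = 5.362/6.778 = 0.7911 m.
Rearranging Manning's equation: n = (1/Q) A R^(2/3) S^(1/2) = (1/7.69) × 5.362 × 0.7911^(2/3) × √0.0027 = 0.031.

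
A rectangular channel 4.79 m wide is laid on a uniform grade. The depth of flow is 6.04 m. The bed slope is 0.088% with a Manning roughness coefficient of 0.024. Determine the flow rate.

Q = 51.2 m³/s

Flow area A = b·y = 4.79 × 6.04 = 28.93 m². Wetted perimeter P = b + 2y = 4.79 + 2×6.04 = 16.87 m.
Hydraulic radius R = A/P = 28.93/16.87 = 1.715 m.
Manning's equation: Q = (1/n) A R^(2/3) S^(1/2) = (1/0.024) × 28.93 × 1.715^(2/3) × 0.00088^(1/2) = 51.2 m³/s.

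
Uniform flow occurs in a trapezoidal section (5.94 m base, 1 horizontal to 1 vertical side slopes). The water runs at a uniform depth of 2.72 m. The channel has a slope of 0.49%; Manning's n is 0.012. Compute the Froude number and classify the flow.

supercritical

With bottom width b = 5.94 m and side slope z = 1: A = (b + zy)y = (5.94 + 1×2.72)×2.72 = 23.56 m²; P = b + 2y√(1+z²) = 5.94 + 2×2.72×1.414 = 13.63 m.
Hydraulic radius R = A/P = 23.56/13.63 = 1.728 m.
V = (1/n) R^(2/3) √S = (1/0.012) × 1.728^(2/3) × √0.0049 = 8.399 m/s. Hydraulic depth D_h = A/T = 23.56/11.38 = 2.07 m.
Froude number Fr = V/√(g·D_h) = 8.399/√(9.81×2.07) = 1.86, which is greater than 1, so the flow is supercritical.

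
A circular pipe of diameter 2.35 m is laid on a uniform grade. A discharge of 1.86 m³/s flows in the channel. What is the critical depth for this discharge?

y_c = 0.613 m

At critical depth, Q² T / (g A³) = 1, i.e. A³/T = Q²/g = 1.86²/9.81 = 0.3527.
At y = 0.498 m: A³/T = 0.1571 — low.
At y = 0.613 m: A³/T = 0.3535 — ≈ 0.3527.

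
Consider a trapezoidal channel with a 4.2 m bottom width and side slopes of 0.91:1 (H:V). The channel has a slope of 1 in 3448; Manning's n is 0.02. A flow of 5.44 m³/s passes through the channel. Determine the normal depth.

y_n = 1.28 m

Manning's equation rearranged: A R^(2/3) = nQ / (1·√S) = 0.02 × 5.44 / (√0.00029) = 6.389.
At y = 0.983 m: A R^(2/3) = 4.061 — low.
At y = 1.53 m: A R^(2/3) = 8.705 — high.
At y = 1.28 m: A R^(2/3) = 6.384 — close enough.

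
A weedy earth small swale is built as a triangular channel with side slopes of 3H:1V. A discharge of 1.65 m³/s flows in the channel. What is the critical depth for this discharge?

At critical depth, Q² T / (g A³) = 1, i.e. A³/T = Q²/g = 1.65²/9.81 = 0.2775.
At y = 0.705 m: A³/T = 0.7837 — too large.
At y = 0.493 m: A³/T = 0.1311 — too small.
At y = 0.573 m: A³/T = 0.278 — ≈ 0.2775.

y_c = 0.573 m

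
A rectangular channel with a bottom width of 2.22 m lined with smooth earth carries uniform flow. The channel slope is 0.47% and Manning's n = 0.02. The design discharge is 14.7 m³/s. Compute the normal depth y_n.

Manning's equation rearranged: A R^(2/3) = nQ / (1·√S) = 0.02 × 14.7 / (√0.0047) = 4.288.
At y = 1.8 m: A R^(2/3) = 3.11 — too small.
At y = 2.9 m: A R^(2/3) = 5.561 — too large.
At y = 2.34 m: A R^(2/3) = 4.299 — matches.

y_n = 2.34 m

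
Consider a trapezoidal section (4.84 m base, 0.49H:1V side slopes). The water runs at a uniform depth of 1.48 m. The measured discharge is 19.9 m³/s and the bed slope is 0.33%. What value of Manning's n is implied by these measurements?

n = 0.024

With bottom width b = 4.84 m and side slope z = 0.49: A = (b + zy)y = (4.84 + 0.49×1.48)×1.48 = 8.236 m²; P = b + 2y√(1+z²) = 4.84 + 2×1.48×1.114 = 8.136 m.
Hydraulic radius R = A/P = 8.236/8.136 = 1.012 m.
Rearranging Manning's equation: n = (1/Q) A R^(2/3) S^(1/2) = (1/19.9) × 8.236 × 1.012^(2/3) × √0.0033 = 0.024.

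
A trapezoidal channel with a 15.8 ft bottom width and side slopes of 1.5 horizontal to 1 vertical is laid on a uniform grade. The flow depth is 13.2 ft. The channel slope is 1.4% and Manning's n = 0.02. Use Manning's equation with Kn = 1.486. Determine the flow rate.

With bottom width b = 15.8 ft and side slope z = 1.5: A = (b + zy)y = (15.8 + 1.5×13.2)×13.2 = 469.9 ft²; P = b + 2y√(1+z²) = 15.8 + 2×13.2×1.803 = 63.39 ft.
Hydraulic radius R = A/P = 469.9/63.39 = 7.413 ft.
Manning's equation: Q = (1.486/n) A R^(2/3) S^(1/2) = (1.486/0.02) × 469.9 × 7.413^(2/3) × 0.014^(1/2) = 15700 ft³/s.

Q = 15700 ft³/s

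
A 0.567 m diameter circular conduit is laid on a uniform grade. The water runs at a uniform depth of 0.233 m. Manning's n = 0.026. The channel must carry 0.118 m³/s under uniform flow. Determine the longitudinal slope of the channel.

For a circular section of diameter D = 0.567 m at depth y = 0.233 m, the central angle is θ = 2 arccos(1 − 2y/D) = 2.783 rad. Then A = (D²/8)(θ − sin θ) = 0.09777 m² and P = Dθ/2 = 0.7891 m.
Hydraulic radius R = A/P = 0.09777/0.7891 = 0.1239 m.
From Manning's equation, S = [nQ / (1 A R^(2/3))]² = [0.026 × 0.118 / (1 × 0.09777 × 0.1239^(2/3))]² = 0.0159.

S = 0.0159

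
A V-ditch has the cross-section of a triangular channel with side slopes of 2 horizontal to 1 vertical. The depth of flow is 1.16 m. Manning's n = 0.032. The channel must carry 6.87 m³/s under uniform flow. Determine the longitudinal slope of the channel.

S = 0.016

For a triangular section with side slope z = 2: A = zy² = 2×1.16² = 2.691 m²; P = 2y√(1+z²) = 2×1.16×2.236 = 5.188 m.
Hydraulic radius R = A/P = 2.691/5.188 = 0.5188 m.
From Manning's equation, S = [nQ / (1 A R^(2/3))]² = [0.032 × 6.87 / (1 × 2.691 × 0.5188^(2/3))]² = 0.016.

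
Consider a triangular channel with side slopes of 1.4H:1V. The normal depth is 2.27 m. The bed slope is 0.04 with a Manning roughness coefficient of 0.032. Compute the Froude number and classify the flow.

supercritical

For a triangular section with side slope z = 1.4: A = zy² = 1.4×2.27² = 7.214 m²; P = 2y√(1+z²) = 2×2.27×1.72 = 7.811 m.
Hydraulic radius R = A/P = 7.214/7.811 = 0.9236 m.
V = (1/n) R^(2/3) √S = (1/0.032) × 0.9236^(2/3) × √0.04 = 5.927 m/s. Hydraulic depth D_h = A/T = 7.214/6.356 = 1.135 m.
Froude number Fr = V/√(g·D_h) = 5.927/√(9.81×1.135) = 1.78, which is greater than 1, so the flow is supercritical.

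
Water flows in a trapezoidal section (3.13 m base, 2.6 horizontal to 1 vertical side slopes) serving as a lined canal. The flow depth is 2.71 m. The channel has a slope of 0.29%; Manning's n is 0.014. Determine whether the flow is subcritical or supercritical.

With bottom width b = 3.13 m and side slope z = 2.6: A = (b + zy)y = (3.13 + 2.6×2.71)×2.71 = 27.58 m²; P = b + 2y√(1+z²) = 3.13 + 2×2.71×2.786 = 18.23 m.
Hydraulic radius R = A/P = 27.58/18.23 = 1.513 m.
V = (1/n) R^(2/3) √S = (1/0.014) × 1.513^(2/3) × √0.0029 = 5.069 m/s. Hydraulic depth D_h = A/T = 27.58/17.22 = 1.601 m.
Froude number Fr = V/√(g·D_h) = 5.069/√(9.81×1.601) = 1.28, which is greater than 1, so the flow is supercritical.

supercritical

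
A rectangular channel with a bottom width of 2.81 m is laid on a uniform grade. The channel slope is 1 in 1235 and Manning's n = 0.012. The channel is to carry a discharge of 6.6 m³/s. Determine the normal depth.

y_n = 1.29 m

Manning's equation rearranged: A R^(2/3) = nQ / (1·√S) = 0.012 × 6.6 / (√0.0008097) = 2.783.
Trying y = 1.64 m: A R^(2/3) = 3.827 — high.
Trying y = 0.913 m: A R^(2/3) = 1.729 — low.
Trying y = 1.29 m: A R^(2/3) = 2.782 — matches.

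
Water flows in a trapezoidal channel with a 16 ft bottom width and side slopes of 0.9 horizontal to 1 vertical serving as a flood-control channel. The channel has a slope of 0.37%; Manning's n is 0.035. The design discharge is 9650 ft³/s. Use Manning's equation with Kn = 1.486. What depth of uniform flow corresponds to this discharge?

y_n = 21.9 ft

Manning's equation rearranged: A R^(2/3) = nQ / (1.486·√S) = 0.035 × 9650 / (1.486 × √0.0037) = 3737.
Try y = 19.1 ft: A R^(2/3) = 2825 — too small.
Try y = 26.5 ft: A R^(2/3) = 5565 — too large.
Try y = 21.9 ft: A R^(2/3) = 3735 — ≈ 3737.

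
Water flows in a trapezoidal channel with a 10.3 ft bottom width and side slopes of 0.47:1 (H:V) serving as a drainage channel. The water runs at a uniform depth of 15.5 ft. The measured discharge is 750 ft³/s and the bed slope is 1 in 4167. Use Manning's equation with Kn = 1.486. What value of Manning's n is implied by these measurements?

With bottom width b = 10.3 ft and side slope z = 0.47: A = (b + zy)y = (10.3 + 0.47×15.5)×15.5 = 272.6 ft²; P = b + 2y√(1+z²) = 10.3 + 2×15.5×1.105 = 44.55 ft.
Hydraulic radius R = A/P = 272.6/44.55 = 6.118 ft.
Rearranging Manning's equation: n = (1.486/Q) A R^(2/3) S^(1/2) = (1.486/750) × 272.6 × 6.118^(2/3) × √0.00024 = 0.028.

n = 0.028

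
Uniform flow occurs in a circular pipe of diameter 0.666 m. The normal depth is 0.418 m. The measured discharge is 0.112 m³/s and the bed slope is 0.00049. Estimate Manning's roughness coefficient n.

n = 0.015

For a circular section of diameter D = 0.666 m at depth y = 0.418 m, the central angle is θ = 2 arccos(1 − 2y/D) = 3.658 rad. Then A = (D²/8)(θ − sin θ) = 0.2302 m² and P = Dθ/2 = 1.218 m.
Hydraulic radius R = A/P = 0.2302/1.218 = 0.189 m.
Rearranging Manning's equation: n = (1/Q) A R^(2/3) S^(1/2) = (1/0.112) × 0.2302 × 0.189^(2/3) × √0.00049 = 0.015.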